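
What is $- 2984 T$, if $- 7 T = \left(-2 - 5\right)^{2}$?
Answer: $20888$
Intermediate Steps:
$T = -7$ ($T = - \frac{\left(-2 - 5\right)^{2}}{7} = - \frac{\left(-7\right)^{2}}{7} = \left(- \frac{1}{7}\right) 49 = -7$)
$- 2984 T = \left(-2984\right) \left(-7\right) = 20888$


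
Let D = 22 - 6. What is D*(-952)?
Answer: -15232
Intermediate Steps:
D = 16
D*(-952) = 16*(-952) = -15232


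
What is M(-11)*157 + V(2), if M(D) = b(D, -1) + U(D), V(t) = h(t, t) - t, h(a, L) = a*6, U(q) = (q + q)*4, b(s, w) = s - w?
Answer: -15376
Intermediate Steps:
U(q) = 8*q (U(q) = (2*q)*4 = 8*q)
h(a, L) = 6*a
V(t) = 5*t (V(t) = 6*t - t = 5*t)
M(D) = 1 + 9*D (M(D) = (D - 1*(-1)) + 8*D = (D + 1) + 8*D = (1 + D) + 8*D = 1 + 9*D)
M(-11)*157 + V(2) = (1 + 9*(-11))*157 + 5*2 = (1 - 99)*157 + 10 = -98*157 + 10 = -15386 + 10 = -15376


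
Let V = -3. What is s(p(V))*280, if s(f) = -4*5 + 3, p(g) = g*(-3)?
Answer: -4760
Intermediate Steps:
p(g) = -3*g
s(f) = -17 (s(f) = -20 + 3 = -17)
s(p(V))*280 = -17*280 = -4760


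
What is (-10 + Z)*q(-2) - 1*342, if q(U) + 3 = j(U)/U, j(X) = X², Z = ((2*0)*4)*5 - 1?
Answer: -287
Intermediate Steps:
Z = -1 (Z = (0*4)*5 - 1 = 0*5 - 1 = 0 - 1 = -1)
q(U) = -3 + U (q(U) = -3 + U²/U = -3 + U)
(-10 + Z)*q(-2) - 1*342 = (-10 - 1)*(-3 - 2) - 1*342 = -11*(-5) - 342 = 55 - 342 = -287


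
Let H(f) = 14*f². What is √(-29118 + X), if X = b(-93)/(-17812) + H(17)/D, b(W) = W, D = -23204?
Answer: I*√77720426829268737733/51663706 ≈ 170.64*I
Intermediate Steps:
X = -17477345/103327412 (X = -93/(-17812) + (14*17²)/(-23204) = -93*(-1/17812) + (14*289)*(-1/23204) = 93/17812 + 4046*(-1/23204) = 93/17812 - 2023/11602 = -17477345/103327412 ≈ -0.16915)
√(-29118 + X) = √(-29118 - 17477345/103327412) = √(-3008705059961/103327412) = I*√77720426829268737733/51663706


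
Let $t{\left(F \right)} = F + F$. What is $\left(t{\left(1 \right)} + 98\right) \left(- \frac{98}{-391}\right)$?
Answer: $\frac{9800}{391} \approx 25.064$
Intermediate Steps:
$t{\left(F \right)} = 2 F$
$\left(t{\left(1 \right)} + 98\right) \left(- \frac{98}{-391}\right) = \left(2 \cdot 1 + 98\right) \left(- \frac{98}{-391}\right) = \left(2 + 98\right) \left(\left(-98\right) \left(- \frac{1}{391}\right)\right) = 100 \cdot \frac{98}{391} = \frac{9800}{391}$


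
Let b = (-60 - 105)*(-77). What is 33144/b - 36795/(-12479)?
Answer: 293694817/52848565 ≈ 5.5573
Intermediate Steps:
b = 12705 (b = -165*(-77) = 12705)
33144/b - 36795/(-12479) = 33144/12705 - 36795/(-12479) = 33144*(1/12705) - 36795*(-1/12479) = 11048/4235 + 36795/12479 = 293694817/52848565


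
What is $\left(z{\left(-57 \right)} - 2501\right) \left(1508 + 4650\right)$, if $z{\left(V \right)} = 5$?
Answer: $-15370368$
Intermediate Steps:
$\left(z{\left(-57 \right)} - 2501\right) \left(1508 + 4650\right) = \left(5 - 2501\right) \left(1508 + 4650\right) = \left(-2496\right) 6158 = -15370368$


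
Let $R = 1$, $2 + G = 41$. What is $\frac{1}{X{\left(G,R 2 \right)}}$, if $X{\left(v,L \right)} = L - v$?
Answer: $- \frac{1}{37} \approx -0.027027$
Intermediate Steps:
$G = 39$ ($G = -2 + 41 = 39$)
$\frac{1}{X{\left(G,R 2 \right)}} = \frac{1}{1 \cdot 2 - 39} = \frac{1}{2 - 39} = \frac{1}{-37} = - \frac{1}{37}$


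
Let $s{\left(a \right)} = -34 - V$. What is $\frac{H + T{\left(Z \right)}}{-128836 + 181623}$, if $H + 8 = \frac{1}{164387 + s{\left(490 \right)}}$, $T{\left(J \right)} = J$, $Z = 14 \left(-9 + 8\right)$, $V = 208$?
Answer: $- \frac{3611189}{8664722115} \approx -0.00041677$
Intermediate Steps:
$Z = -14$ ($Z = 14 \left(-1\right) = -14$)
$s{\left(a \right)} = -242$ ($s{\left(a \right)} = -34 - 208 = -242$)
$H = - \frac{1313159}{164145}$ ($H = -8 + \frac{1}{164387 - 242} = -8 + \frac{1}{164145} = - \frac{1313159}{164145} \approx -8.0$)
$\frac{H + T{\left(Z \right)}}{-128836 + 181623} = \frac{- \frac{1313159}{164145} - 14}{-128836 + 181623} = - \frac{3611189}{164145 \cdot 52787} = \left(- \frac{3611189}{164145}\right) \frac{1}{52787} = - \frac{3611189}{8664722115}$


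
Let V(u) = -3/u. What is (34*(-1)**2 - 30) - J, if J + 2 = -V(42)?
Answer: 83/14 ≈ 5.9286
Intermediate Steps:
J = -27/14 (J = -2 - (-3)/42 = -2 - 1*(-1/14) = -2 + 1/14 = -27/14 ≈ -1.9286)
(34*(-1)**2 - 30) - J = (34*(-1)**2 - 30) - 1*(-27/14) = (34*1 - 30) + 27/14 = (34 - 30) + 27/14 = 4 + 27/14 = 83/14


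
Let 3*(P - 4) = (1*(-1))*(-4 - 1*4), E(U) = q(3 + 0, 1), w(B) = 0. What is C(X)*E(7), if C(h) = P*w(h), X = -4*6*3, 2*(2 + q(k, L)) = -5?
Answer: 0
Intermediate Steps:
q(k, L) = -9/2 (q(k, L) = -2 + (½)*(-5) = -2 - 5/2 = -9/2)
X = -72 (X = -24*3 = -72)
E(U) = -9/2
P = 20/3 (P = 4 + ((1*(-1))*(-4 - 1*4))/3 = 4 + (-(-4 - 4))/3 = 4 + (-1*(-8))/3 = 4 + (⅓)*8 = 4 + 8/3 = 20/3 ≈ 6.6667)
C(h) = 0 (C(h) = (20/3)*0 = 0)
C(X)*E(7) = 0*(-9/2) = 0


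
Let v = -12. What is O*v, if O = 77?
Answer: -924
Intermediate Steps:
O*v = 77*(-12) = -924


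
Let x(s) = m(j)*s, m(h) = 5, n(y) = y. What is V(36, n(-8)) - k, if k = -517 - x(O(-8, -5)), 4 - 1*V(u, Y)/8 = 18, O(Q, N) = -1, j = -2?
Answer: 400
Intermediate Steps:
V(u, Y) = -112 (V(u, Y) = 32 - 8*18 = 32 - 144 = -112)
x(s) = 5*s
k = -512 (k = -517 - 5*(-1) = -517 - 1*(-5) = -517 + 5 = -512)
V(36, n(-8)) - k = -112 - 1*(-512) = -112 + 512 = 400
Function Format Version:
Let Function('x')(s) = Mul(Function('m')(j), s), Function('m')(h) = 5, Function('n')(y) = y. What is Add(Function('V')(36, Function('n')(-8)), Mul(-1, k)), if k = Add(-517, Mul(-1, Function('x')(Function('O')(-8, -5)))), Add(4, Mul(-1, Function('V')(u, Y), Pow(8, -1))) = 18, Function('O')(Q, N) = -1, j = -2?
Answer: 400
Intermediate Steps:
Function('V')(u, Y) = -112 (Function('V')(u, Y) = Add(32, Mul(-8, 18)) = Add(32, -144) = -112)
Function('x')(s) = Mul(5, s)
k = -512 (k = Add(-517, Mul(-1, Mul(5, -1))) = Add(-517, Mul(-1, -5)) = Add(-517, 5) = -512)
Add(Function('V')(36, Function('n')(-8)), Mul(-1, k)) = Add(-112, Mul(-1, -512)) = Add(-112, 512) = 400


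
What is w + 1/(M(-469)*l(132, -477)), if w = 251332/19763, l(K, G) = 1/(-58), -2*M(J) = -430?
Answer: 52890126/4249045 ≈ 12.448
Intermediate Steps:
M(J) = 215 (M(J) = -½*(-430) = 215)
l(K, G) = -1/58
w = 251332/19763 (w = 251332*(1/19763) = 251332/19763 ≈ 12.717)
w + 1/(M(-469)*l(132, -477)) = 251332/19763 + 1/(215*(-1/58)) = 251332/19763 + (1/215)*(-58) = 251332/19763 - 58/215 = 52890126/4249045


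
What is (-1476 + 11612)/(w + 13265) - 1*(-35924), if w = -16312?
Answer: 109450292/3047 ≈ 35921.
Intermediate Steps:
(-1476 + 11612)/(w + 13265) - 1*(-35924) = (-1476 + 11612)/(-16312 + 13265) - 1*(-35924) = 10136/(-3047) + 35924 = 10136*(-1/3047) + 35924 = -10136/3047 + 35924 = 109450292/3047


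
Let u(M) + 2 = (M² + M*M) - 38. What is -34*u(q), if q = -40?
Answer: -107440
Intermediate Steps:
u(M) = -40 + 2*M² (u(M) = -2 + ((M² + M*M) - 38) = -2 + ((M² + M²) - 38) = -2 + (2*M² - 38) = -2 + (-38 + 2*M²) = -40 + 2*M²)
-34*u(q) = -34*(-40 + 2*(-40)²) = -34*(-40 + 2*1600) = -34*(-40 + 3200) = -34*3160 = -107440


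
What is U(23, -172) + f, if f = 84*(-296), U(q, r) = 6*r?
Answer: -25896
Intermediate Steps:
f = -24864
U(23, -172) + f = 6*(-172) - 24864 = -1032 - 24864 = -25896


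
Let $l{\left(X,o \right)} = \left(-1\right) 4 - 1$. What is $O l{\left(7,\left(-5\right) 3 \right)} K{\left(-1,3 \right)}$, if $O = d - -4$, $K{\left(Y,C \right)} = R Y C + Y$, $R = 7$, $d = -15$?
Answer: $-1210$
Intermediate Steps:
$l{\left(X,o \right)} = -5$ ($l{\left(X,o \right)} = -4 - 1 = -5$)
$K{\left(Y,C \right)} = Y + 7 C Y$ ($K{\left(Y,C \right)} = 7 Y C + Y = 7 C Y + Y = Y + 7 C Y$)
$O = -11$ ($O = -15 - -4 = -15 + 4 = -11$)
$O l{\left(7,\left(-5\right) 3 \right)} K{\left(-1,3 \right)} = \left(-11\right) \left(-5\right) \left(- (1 + 7 \cdot 3)\right) = 55 \left(- (1 + 21)\right) = 55 \left(\left(-1\right) 22\right) = 55 \left(-22\right) = -1210$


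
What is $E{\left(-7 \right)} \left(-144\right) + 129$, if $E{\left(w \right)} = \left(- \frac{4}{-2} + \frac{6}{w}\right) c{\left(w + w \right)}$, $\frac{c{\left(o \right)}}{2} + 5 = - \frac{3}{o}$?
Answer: $\frac{83505}{49} \approx 1704.2$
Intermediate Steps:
$c{\left(o \right)} = -10 - \frac{6}{o}$ ($c{\left(o \right)} = -10 + 2 \left(- \frac{3}{o}\right) = -10 - \frac{6}{o}$)
$E{\left(w \right)} = \left(-10 - \frac{3}{w}\right) \left(2 + \frac{6}{w}\right)$ ($E{\left(w \right)} = \left(- \frac{4}{-2} + \frac{6}{w}\right) \left(-10 - \frac{6}{w + w}\right) = \left(\left(-4\right) \left(- \frac{1}{2}\right) + \frac{6}{w}\right) \left(-10 - \frac{6}{2 w}\right) = \left(2 + \frac{6}{w}\right) \left(-10 - 6 \frac{1}{2 w}\right) = \left(2 + \frac{6}{w}\right) \left(-10 - \frac{3}{w}\right) = \left(-10 - \frac{3}{w}\right) \left(2 + \frac{6}{w}\right)$)
$E{\left(-7 \right)} \left(-144\right) + 129 = \left(-20 - \frac{66}{-7} - \frac{18}{49}\right) \left(-144\right) + 129 = \left(-20 - - \frac{66}{7} - \frac{18}{49}\right) \left(-144\right) + 129 = \left(-20 + \frac{66}{7} - \frac{18}{49}\right) \left(-144\right) + 129 = \left(- \frac{536}{49}\right) \left(-144\right) + 129 = \frac{77184}{49} + 129 = \frac{83505}{49}$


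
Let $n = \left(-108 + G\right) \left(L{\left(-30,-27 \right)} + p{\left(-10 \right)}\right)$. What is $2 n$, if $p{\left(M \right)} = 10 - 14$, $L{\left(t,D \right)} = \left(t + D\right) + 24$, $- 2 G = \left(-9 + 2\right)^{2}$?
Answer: $9805$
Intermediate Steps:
$G = - \frac{49}{2}$ ($G = - \frac{\left(-9 + 2\right)^{2}}{2} = - \frac{\left(-7\right)^{2}}{2} = \left(- \frac{1}{2}\right) 49 = - \frac{49}{2} \approx -24.5$)
$L{\left(t,D \right)} = 24 + D + t$ ($L{\left(t,D \right)} = \left(D + t\right) + 24 = 24 + D + t$)
$p{\left(M \right)} = -4$
$n = \frac{9805}{2}$ ($n = \left(-108 - \frac{49}{2}\right) \left(\left(24 - 27 - 30\right) - 4\right) = - \frac{265 \left(-33 - 4\right)}{2} = \left(- \frac{265}{2}\right) \left(-37\right) = \frac{9805}{2} \approx 4902.5$)
$2 n = 2 \cdot \frac{9805}{2} = 9805$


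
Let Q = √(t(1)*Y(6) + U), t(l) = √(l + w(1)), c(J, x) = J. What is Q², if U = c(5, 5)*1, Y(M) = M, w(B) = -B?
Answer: 5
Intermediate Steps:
t(l) = √(-1 + l) (t(l) = √(l - 1*1) = √(l - 1) = √(-1 + l))
U = 5 (U = 5*1 = 5)
Q = √5 (Q = √(√(-1 + 1)*6 + 5) = √(√0*6 + 5) = √(0*6 + 5) = √(0 + 5) = √5 ≈ 2.2361)
Q² = (√5)² = 5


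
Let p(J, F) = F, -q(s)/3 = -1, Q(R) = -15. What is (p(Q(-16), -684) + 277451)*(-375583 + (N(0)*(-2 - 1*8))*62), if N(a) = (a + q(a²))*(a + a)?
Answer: -103948980161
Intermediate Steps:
q(s) = 3 (q(s) = -3*(-1) = 3)
N(a) = 2*a*(3 + a) (N(a) = (a + 3)*(a + a) = (3 + a)*(2*a) = 2*a*(3 + a))
(p(Q(-16), -684) + 277451)*(-375583 + (N(0)*(-2 - 1*8))*62) = (-684 + 277451)*(-375583 + ((2*0*(3 + 0))*(-2 - 1*8))*62) = 276767*(-375583 + ((2*0*3)*(-2 - 8))*62) = 276767*(-375583 + (0*(-10))*62) = 276767*(-375583 + 0*62) = 276767*(-375583 + 0) = 276767*(-375583) = -103948980161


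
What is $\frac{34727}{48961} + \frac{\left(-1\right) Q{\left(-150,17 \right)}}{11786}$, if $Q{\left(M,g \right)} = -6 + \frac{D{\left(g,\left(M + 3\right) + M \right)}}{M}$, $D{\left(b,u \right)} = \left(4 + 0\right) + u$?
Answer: $\frac{5583962057}{7868922900} \approx 0.70962$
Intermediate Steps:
$D{\left(b,u \right)} = 4 + u$
$Q{\left(M,g \right)} = -6 + \frac{7 + 2 M}{M}$ ($Q{\left(M,g \right)} = -6 + \frac{4 + \left(\left(M + 3\right) + M\right)}{M} = -6 + \frac{4 + \left(\left(3 + M\right) + M\right)}{M} = -6 + \frac{4 + \left(3 + 2 M\right)}{M} = -6 + \frac{7 + 2 M}{M}$)
$\frac{34727}{48961} + \frac{\left(-1\right) Q{\left(-150,17 \right)}}{11786} = \frac{34727}{48961} + \frac{\left(-1\right) \left(-4 + \frac{7}{-150}\right)}{11786} = 34727 \cdot \frac{1}{48961} + - (-4 + 7 \left(- \frac{1}{150}\right)) \frac{1}{11786} = \frac{3157}{4451} + - (-4 - \frac{7}{150}) \frac{1}{11786} = \frac{3157}{4451} + \left(-1\right) \left(- \frac{607}{150}\right) \frac{1}{11786} = \frac{3157}{4451} + \frac{607}{150} \cdot \frac{1}{11786} = \frac{3157}{4451} + \frac{607}{1767900} = \frac{5583962057}{7868922900}$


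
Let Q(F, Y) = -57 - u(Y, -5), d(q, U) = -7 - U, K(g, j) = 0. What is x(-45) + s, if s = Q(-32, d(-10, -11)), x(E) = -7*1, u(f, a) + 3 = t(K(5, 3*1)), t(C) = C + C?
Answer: -61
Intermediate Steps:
t(C) = 2*C
u(f, a) = -3 (u(f, a) = -3 + 2*0 = -3 + 0 = -3)
x(E) = -7
Q(F, Y) = -54 (Q(F, Y) = -57 - 1*(-3) = -57 + 3 = -54)
s = -54
x(-45) + s = -7 - 54 = -61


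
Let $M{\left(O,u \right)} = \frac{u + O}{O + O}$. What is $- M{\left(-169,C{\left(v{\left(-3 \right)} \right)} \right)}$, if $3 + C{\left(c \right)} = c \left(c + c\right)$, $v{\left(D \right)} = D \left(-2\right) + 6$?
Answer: $\frac{58}{169} \approx 0.3432$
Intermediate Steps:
$v{\left(D \right)} = 6 - 2 D$ ($v{\left(D \right)} = - 2 D + 6 = 6 - 2 D$)
$C{\left(c \right)} = -3 + 2 c^{2}$ ($C{\left(c \right)} = -3 + c \left(c + c\right) = -3 + c 2 c = -3 + 2 c^{2}$)
$M{\left(O,u \right)} = \frac{O + u}{2 O}$
$- M{\left(-169,C{\left(v{\left(-3 \right)} \right)} \right)} = - \frac{-169 - \left(3 - 2 \left(6 - -6\right)^{2}\right)}{2 \left(-169\right)} = - \frac{\left(-1\right) \left(-169 - \left(3 - 2 \left(6 + 6\right)^{2}\right)\right)}{2 \cdot 169} = - \frac{\left(-1\right) \left(-169 - \left(3 - 2 \cdot 12^{2}\right)\right)}{2 \cdot 169} = - \frac{\left(-1\right) \left(-169 + \left(-3 + 2 \cdot 144\right)\right)}{2 \cdot 169} = - \frac{\left(-1\right) \left(-169 + \left(-3 + 288\right)\right)}{2 \cdot 169} = - \frac{\left(-1\right) \left(-169 + 285\right)}{2 \cdot 169} = - \frac{\left(-1\right) 116}{2 \cdot 169} = \left(-1\right) \left(- \frac{58}{169}\right) = \frac{58}{169}$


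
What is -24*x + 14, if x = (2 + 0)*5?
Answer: -226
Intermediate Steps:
x = 10 (x = 2*5 = 10)
-24*x + 14 = -24*10 + 14 = -240 + 14 = -226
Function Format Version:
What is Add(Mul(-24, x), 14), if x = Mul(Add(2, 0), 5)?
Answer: -226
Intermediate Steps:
x = 10 (x = Mul(2, 5) = 10)
Add(Mul(-24, x), 14) = Add(Mul(-24, 10), 14) = Add(-240, 14) = -226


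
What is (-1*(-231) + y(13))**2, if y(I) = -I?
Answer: 47524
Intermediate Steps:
(-1*(-231) + y(13))**2 = (-1*(-231) - 1*13)**2 = (231 - 13)**2 = 218**2 = 47524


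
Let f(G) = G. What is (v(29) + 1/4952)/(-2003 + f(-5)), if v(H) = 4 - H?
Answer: 123799/9943616 ≈ 0.012450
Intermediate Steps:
(v(29) + 1/4952)/(-2003 + f(-5)) = ((4 - 1*29) + 1/4952)/(-2003 - 5) = ((4 - 29) + 1/4952)/(-2008) = (-25 + 1/4952)*(-1/2008) = -123799/4952*(-1/2008) = 123799/9943616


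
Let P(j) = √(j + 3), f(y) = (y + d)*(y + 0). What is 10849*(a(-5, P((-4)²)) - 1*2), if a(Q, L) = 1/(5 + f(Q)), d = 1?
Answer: -531601/25 ≈ -21264.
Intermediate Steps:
f(y) = y*(1 + y) (f(y) = (y + 1)*(y + 0) = (1 + y)*y = y*(1 + y))
P(j) = √(3 + j)
a(Q, L) = 1/(5 + Q*(1 + Q))
10849*(a(-5, P((-4)²)) - 1*2) = 10849*(1/(5 - 5*(1 - 5)) - 1*2) = 10849*(1/(5 - 5*(-4)) - 2) = 10849*(1/(5 + 20) - 2) = 10849*(1/25 - 2) = 10849*(-49/25) = -531601/25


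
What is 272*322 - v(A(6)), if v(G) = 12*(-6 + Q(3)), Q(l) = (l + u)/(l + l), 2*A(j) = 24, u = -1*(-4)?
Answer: 87642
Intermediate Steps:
u = 4
A(j) = 12 (A(j) = (½)*24 = 12)
Q(l) = (4 + l)/(2*l) (Q(l) = (l + 4)/(l + l) = (4 + l)/((2*l)) = (4 + l)*(1/(2*l)) = (4 + l)/(2*l))
v(G) = -58 (v(G) = 12*(-6 + (½)*(4 + 3)/3) = 12*(-6 + (½)*(⅓)*7) = 12*(-6 + 7/6) = 12*(-29/6) = -58)
272*322 - v(A(6)) = 272*322 - 1*(-58) = 87584 + 58 = 87642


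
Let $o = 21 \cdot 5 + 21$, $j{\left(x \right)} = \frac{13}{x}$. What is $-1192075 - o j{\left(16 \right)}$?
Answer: $- \frac{9537419}{8} \approx -1.1922 \cdot 10^{6}$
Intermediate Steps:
$o = 126$ ($o = 105 + 21 = 126$)
$-1192075 - o j{\left(16 \right)} = -1192075 - 126 \cdot \frac{13}{16} = -1192075 - \frac{819}{8} = - \frac{9537419}{8}$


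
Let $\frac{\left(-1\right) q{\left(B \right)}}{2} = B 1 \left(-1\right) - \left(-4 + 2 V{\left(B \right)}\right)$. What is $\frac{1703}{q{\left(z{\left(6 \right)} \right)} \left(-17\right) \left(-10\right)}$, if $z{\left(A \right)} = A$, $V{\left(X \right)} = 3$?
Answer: $\frac{1703}{2720} \approx 0.6261$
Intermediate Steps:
$q{\left(B \right)} = 4 + 2 B$ ($q{\left(B \right)} = - 2 \left(B 1 \left(-1\right) + \left(\left(-2\right) 3 + 4\right)\right) = - 2 \left(B \left(-1\right) + \left(-6 + 4\right)\right) = - 2 \left(- B - 2\right) = - 2 \left(-2 - B\right) = 4 + 2 B$)
$\frac{1703}{q{\left(z{\left(6 \right)} \right)} \left(-17\right) \left(-10\right)} = \frac{1703}{\left(4 + 2 \cdot 6\right) \left(-17\right) \left(-10\right)} = \frac{1703}{\left(4 + 12\right) \left(-17\right) \left(-10\right)} = \frac{1703}{16 \left(-17\right) \left(-10\right)} = \frac{1703}{\left(-272\right) \left(-10\right)} = \frac{1703}{2720}$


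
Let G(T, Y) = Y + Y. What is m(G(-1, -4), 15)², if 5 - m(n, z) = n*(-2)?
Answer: 121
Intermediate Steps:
G(T, Y) = 2*Y
m(n, z) = 5 + 2*n (m(n, z) = 5 - n*(-2) = 5 - (-2)*n = 5 + 2*n)
m(G(-1, -4), 15)² = (5 + 2*(2*(-4)))² = (5 + 2*(-8))² = (5 - 16)² = (-11)² = 121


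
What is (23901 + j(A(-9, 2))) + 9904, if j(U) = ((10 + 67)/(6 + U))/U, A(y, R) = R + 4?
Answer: 2434037/72 ≈ 33806.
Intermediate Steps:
A(y, R) = 4 + R
j(U) = 77/(U*(6 + U)) (j(U) = (77/(6 + U))/U = 77/(U*(6 + U)))
(23901 + j(A(-9, 2))) + 9904 = (23901 + 77/((4 + 2)*(6 + (4 + 2)))) + 9904 = (23901 + 77/(6*(6 + 6))) + 9904 = (23901 + 77*(1/6)/12) + 9904 = (23901 + 77*(1/6)*(1/12)) + 9904 = (23901 + 77/72) + 9904 = 1720949/72 + 9904 = 2434037/72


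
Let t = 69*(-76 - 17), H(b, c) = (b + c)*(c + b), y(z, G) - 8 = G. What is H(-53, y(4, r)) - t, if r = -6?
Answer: 9018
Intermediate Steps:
y(z, G) = 8 + G
H(b, c) = (b + c)² (H(b, c) = (b + c)*(b + c) = (b + c)²)
t = -6417 (t = 69*(-93) = -6417)
H(-53, y(4, r)) - t = (-53 + (8 - 6))² - 1*(-6417) = (-53 + 2)² + 6417 = (-51)² + 6417 = 2601 + 6417 = 9018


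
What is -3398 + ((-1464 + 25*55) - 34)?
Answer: -3521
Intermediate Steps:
-3398 + ((-1464 + 25*55) - 34) = -3398 + ((-1464 + 1375) - 34) = -3398 + (-89 - 34) = -3398 - 123 = -3521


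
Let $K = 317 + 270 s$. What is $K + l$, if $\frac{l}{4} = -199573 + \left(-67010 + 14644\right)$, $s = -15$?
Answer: $-1011489$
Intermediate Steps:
$l = -1007756$ ($l = 4 \left(-199573 + \left(-67010 + 14644\right)\right) = 4 \left(-199573 - 52366\right) = 4 \left(-251939\right) = -1007756$)
$K = -3733$ ($K = 317 + 270 \left(-15\right) = 317 - 4050 = -3733$)
$K + l = -3733 - 1007756 = -1011489$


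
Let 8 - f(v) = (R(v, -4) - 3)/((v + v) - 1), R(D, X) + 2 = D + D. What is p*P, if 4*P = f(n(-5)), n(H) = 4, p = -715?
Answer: -37895/28 ≈ -1353.4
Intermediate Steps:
R(D, X) = -2 + 2*D (R(D, X) = -2 + (D + D) = -2 + 2*D)
f(v) = 8 - (-5 + 2*v)/(-1 + 2*v) (f(v) = 8 - ((-2 + 2*v) - 3)/((v + v) - 1) = 8 - (-5 + 2*v)/(2*v - 1) = 8 - (-5 + 2*v)/(-1 + 2*v))
P = 53/28 (P = ((-3 + 14*4)/(-1 + 2*4))/4 = ((-3 + 56)/(-1 + 8))/4 = (53/7)/4 = ((⅐)*53)/4 = (¼)*(53/7) = 53/28 ≈ 1.8929)
p*P = -715*53/28 = -37895/28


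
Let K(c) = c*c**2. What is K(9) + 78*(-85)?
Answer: -5901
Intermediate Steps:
K(c) = c**3
K(9) + 78*(-85) = 9**3 + 78*(-85) = 729 - 6630 = -5901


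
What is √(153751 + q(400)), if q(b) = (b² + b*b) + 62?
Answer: √473813 ≈ 688.34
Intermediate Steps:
q(b) = 62 + 2*b² (q(b) = (b² + b²) + 62 = 2*b² + 62 = 62 + 2*b²)
√(153751 + q(400)) = √(153751 + (62 + 2*400²)) = √(153751 + (62 + 2*160000)) = √(153751 + (62 + 320000)) = √(153751 + 320062) = √473813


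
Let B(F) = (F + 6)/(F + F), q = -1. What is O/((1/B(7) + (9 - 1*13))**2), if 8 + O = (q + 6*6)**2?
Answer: 205673/1444 ≈ 142.43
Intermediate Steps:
B(F) = (6 + F)/(2*F) (B(F) = (6 + F)/((2*F)) = (6 + F)*(1/(2*F)) = (6 + F)/(2*F))
O = 1217 (O = -8 + (-1 + 6*6)**2 = -8 + (-1 + 36)**2 = -8 + 35**2 = -8 + 1225 = 1217)
O/((1/B(7) + (9 - 1*13))**2) = 1217/((1/((1/2)*(6 + 7)/7) + (9 - 1*13))**2) = 1217/((1/((1/2)*(1/7)*13) + (9 - 13))**2) = 1217/((1/(13/14) - 4)**2) = 1217/((14/13 - 4)**2) = 1217/((-38/13)**2) = 1217/(1444/169) = 1217*(169/1444) = 205673/1444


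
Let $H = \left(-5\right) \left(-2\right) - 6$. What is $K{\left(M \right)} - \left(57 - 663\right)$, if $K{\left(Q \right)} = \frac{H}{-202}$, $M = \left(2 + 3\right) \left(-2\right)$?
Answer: $\frac{61204}{101} \approx 605.98$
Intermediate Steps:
$H = 4$ ($H = 10 - 6 = 4$)
$M = -10$ ($M = 5 \left(-2\right) = -10$)
$K{\left(Q \right)} = - \frac{2}{101}$ ($K{\left(Q \right)} = \frac{4}{-202} = 4 \left(- \frac{1}{202}\right) = - \frac{2}{101}$)
$K{\left(M \right)} - \left(57 - 663\right) = - \frac{2}{101} - \left(57 - 663\right) = - \frac{2}{101} - -606 = - \frac{2}{101} + 606 = \frac{61204}{101}$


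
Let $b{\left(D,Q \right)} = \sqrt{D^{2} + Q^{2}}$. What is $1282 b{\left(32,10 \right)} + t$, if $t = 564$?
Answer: $564 + 2564 \sqrt{281} \approx 43545.0$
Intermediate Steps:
$1282 b{\left(32,10 \right)} + t = 1282 \sqrt{32^{2} + 10^{2}} + 564 = 1282 \sqrt{1024 + 100} + 564 = 1282 \sqrt{1124} + 564 = 1282 \cdot 2 \sqrt{281} + 564 = 2564 \sqrt{281} + 564 = 564 + 2564 \sqrt{281}$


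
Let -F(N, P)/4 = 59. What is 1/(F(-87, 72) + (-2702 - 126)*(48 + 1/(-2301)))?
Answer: -2301/312887152 ≈ -7.3541e-6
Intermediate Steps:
F(N, P) = -236 (F(N, P) = -4*59 = -236)
1/(F(-87, 72) + (-2702 - 126)*(48 + 1/(-2301))) = 1/(-236 + (-2702 - 126)*(48 + 1/(-2301))) = 1/(-236 - 2828*(48 - 1/2301)) = 1/(-236 - 2828*110447/2301) = 1/(-236 - 312344116/2301) = 1/(-312887152/2301) = -2301/312887152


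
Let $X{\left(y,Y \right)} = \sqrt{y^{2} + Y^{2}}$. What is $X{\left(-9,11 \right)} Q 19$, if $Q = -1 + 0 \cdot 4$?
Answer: $- 19 \sqrt{202} \approx -270.04$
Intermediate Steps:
$Q = -1$ ($Q = -1 + 0 = -1$)
$X{\left(y,Y \right)} = \sqrt{Y^{2} + y^{2}}$
$X{\left(-9,11 \right)} Q 19 = \sqrt{11^{2} + \left(-9\right)^{2}} \left(-1\right) 19 = \sqrt{121 + 81} \left(-1\right) 19 = \sqrt{202} \left(-1\right) 19 = - \sqrt{202} \cdot 19 = - 19 \sqrt{202}$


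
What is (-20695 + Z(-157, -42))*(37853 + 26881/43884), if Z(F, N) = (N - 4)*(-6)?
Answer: -33919388023927/43884 ≈ -7.7293e+8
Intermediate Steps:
Z(F, N) = 24 - 6*N (Z(F, N) = (-4 + N)*(-6) = 24 - 6*N)
(-20695 + Z(-157, -42))*(37853 + 26881/43884) = (-20695 + (24 - 6*(-42)))*(37853 + 26881/43884) = (-20695 + (24 + 252))*(37853 + 26881*(1/43884)) = (-20695 + 276)*(37853 + 26881/43884) = -20419*1661167933/43884 = -33919388023927/43884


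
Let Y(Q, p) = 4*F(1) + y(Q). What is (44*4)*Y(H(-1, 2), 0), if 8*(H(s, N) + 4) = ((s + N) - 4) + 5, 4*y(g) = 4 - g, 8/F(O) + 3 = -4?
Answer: -3245/7 ≈ -463.57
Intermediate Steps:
F(O) = -8/7 (F(O) = 8/(-3 - 4) = 8/(-7) = 8*(-1/7) = -8/7)
y(g) = 1 - g/4 (y(g) = (4 - g)/4 = 1 - g/4)
H(s, N) = -31/8 + N/8 + s/8 (H(s, N) = -4 + (((s + N) - 4) + 5)/8 = -4 + (((N + s) - 4) + 5)/8 = -4 + ((-4 + N + s) + 5)/8 = -4 + (1 + N + s)/8 = -4 + (1/8 + N/8 + s/8) = -31/8 + N/8 + s/8)
Y(Q, p) = -25/7 - Q/4 (Y(Q, p) = 4*(-8/7) + (1 - Q/4) = -32/7 + (1 - Q/4) = -25/7 - Q/4)
(44*4)*Y(H(-1, 2), 0) = (44*4)*(-25/7 - (-31/8 + (1/8)*2 + (1/8)*(-1))/4) = 176*(-25/7 - (-31/8 + 1/4 - 1/8)/4) = 176*(-25/7 - 1/4*(-15/4)) = 176*(-25/7 + 15/16) = 176*(-295/112) = -3245/7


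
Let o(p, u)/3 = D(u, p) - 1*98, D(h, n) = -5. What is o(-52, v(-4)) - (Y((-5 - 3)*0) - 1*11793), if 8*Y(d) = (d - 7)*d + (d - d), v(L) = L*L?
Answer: 11484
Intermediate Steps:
v(L) = L**2
o(p, u) = -309 (o(p, u) = 3*(-5 - 1*98) = 3*(-5 - 98) = 3*(-103) = -309)
Y(d) = d*(-7 + d)/8 (Y(d) = ((d - 7)*d + (d - d))/8 = ((-7 + d)*d + 0)/8 = (d*(-7 + d) + 0)/8 = (d*(-7 + d))/8 = d*(-7 + d)/8)
o(-52, v(-4)) - (Y((-5 - 3)*0) - 1*11793) = -309 - (((-5 - 3)*0)*(-7 + (-5 - 3)*0)/8 - 1*11793) = -309 - ((-8*0)*(-7 - 8*0)/8 - 11793) = -309 - ((1/8)*0*(-7 + 0) - 11793) = -309 - ((1/8)*0*(-7) - 11793) = -309 - (0 - 11793) = -309 - 1*(-11793) = -309 + 11793 = 11484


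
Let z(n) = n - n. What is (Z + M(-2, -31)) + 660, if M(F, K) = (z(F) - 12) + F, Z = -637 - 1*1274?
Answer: -1265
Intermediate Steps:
z(n) = 0
Z = -1911 (Z = -637 - 1274 = -1911)
M(F, K) = -12 + F (M(F, K) = (0 - 12) + F = -12 + F)
(Z + M(-2, -31)) + 660 = (-1911 + (-12 - 2)) + 660 = (-1911 - 14) + 660 = -1925 + 660 = -1265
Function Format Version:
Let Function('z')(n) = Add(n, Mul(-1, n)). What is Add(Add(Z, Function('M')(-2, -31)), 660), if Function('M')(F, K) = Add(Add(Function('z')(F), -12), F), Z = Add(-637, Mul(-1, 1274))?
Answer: -1265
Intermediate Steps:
Function('z')(n) = 0
Z = -1911 (Z = Add(-637, -1274) = -1911)
Function('M')(F, K) = Add(-12, F) (Function('M')(F, K) = Add(Add(0, -12), F) = Add(-12, F))
Add(Add(Z, Function('M')(-2, -31)), 660) = Add(Add(-1911, Add(-12, -2)), 660) = Add(Add(-1911, -14), 660) = Add(-1925, 660) = -1265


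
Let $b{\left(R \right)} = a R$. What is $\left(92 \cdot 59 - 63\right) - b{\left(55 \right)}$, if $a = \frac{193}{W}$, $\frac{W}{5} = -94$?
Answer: $\frac{506433}{94} \approx 5387.6$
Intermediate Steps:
$W = -470$ ($W = 5 \left(-94\right) = -470$)
$a = - \frac{193}{470}$ ($a = \frac{193}{-470} = 193 \left(- \frac{1}{470}\right) = - \frac{193}{470} \approx -0.41064$)
$b{\left(R \right)} = - \frac{193 R}{470}$
$\left(92 \cdot 59 - 63\right) - b{\left(55 \right)} = \left(92 \cdot 59 - 63\right) - \left(- \frac{193}{470}\right) 55 = \left(5428 - 63\right) - - \frac{2123}{94} = 5365 + \frac{2123}{94} = \frac{506433}{94}$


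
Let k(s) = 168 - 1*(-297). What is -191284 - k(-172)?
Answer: -191749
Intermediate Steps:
k(s) = 465 (k(s) = 168 + 297 = 465)
-191284 - k(-172) = -191284 - 1*465 = -191284 - 465 = -191749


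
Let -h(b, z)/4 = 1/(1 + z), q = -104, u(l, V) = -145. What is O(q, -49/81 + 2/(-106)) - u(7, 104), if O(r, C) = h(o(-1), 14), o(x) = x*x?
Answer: 2171/15 ≈ 144.73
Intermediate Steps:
o(x) = x²
h(b, z) = -4/(1 + z)
O(r, C) = -4/15 (O(r, C) = -4/(1 + 14) = -4/15)
O(q, -49/81 + 2/(-106)) - u(7, 104) = -4/15 - 1*(-145) = -4/15 + 145 = 2171/15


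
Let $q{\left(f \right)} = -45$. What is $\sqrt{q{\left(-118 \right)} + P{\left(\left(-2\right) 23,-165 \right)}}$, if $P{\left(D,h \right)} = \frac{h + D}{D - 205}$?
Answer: $\frac{2 i \sqrt{695521}}{251} \approx 6.6452 i$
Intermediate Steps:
$P{\left(D,h \right)} = \frac{D + h}{-205 + D}$
$\sqrt{q{\left(-118 \right)} + P{\left(\left(-2\right) 23,-165 \right)}} = \sqrt{-45 + \frac{\left(-2\right) 23 - 165}{-205 - 46}} = \sqrt{-45 + \frac{-46 - 165}{-205 - 46}} = \sqrt{-45 + \frac{1}{-251} \left(-211\right)} = \sqrt{-45 - - \frac{211}{251}} = \sqrt{-45 + \frac{211}{251}} = \sqrt{- \frac{11084}{251}} = \frac{2 i \sqrt{695521}}{251}$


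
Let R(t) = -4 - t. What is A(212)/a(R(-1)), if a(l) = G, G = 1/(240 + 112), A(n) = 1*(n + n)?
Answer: 149248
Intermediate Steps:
A(n) = 2*n (A(n) = 1*(2*n) = 2*n)
G = 1/352 ≈ 0.0028409
a(l) = 1/352
A(212)/a(R(-1)) = (2*212)/(1/352) = 424*352 = 149248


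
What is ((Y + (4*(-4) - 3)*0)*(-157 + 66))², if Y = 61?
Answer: 30813601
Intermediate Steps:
((Y + (4*(-4) - 3)*0)*(-157 + 66))² = ((61 + (4*(-4) - 3)*0)*(-157 + 66))² = ((61 + (-16 - 3)*0)*(-91))² = ((61 - 19*0)*(-91))² = ((61 + 0)*(-91))² = (61*(-91))² = (-5551)² = 30813601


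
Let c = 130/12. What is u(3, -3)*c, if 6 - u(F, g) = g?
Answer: 195/2 ≈ 97.500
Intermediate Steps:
u(F, g) = 6 - g
c = 65/6 (c = 130*(1/12) = 65/6 ≈ 10.833)
u(3, -3)*c = (6 - 1*(-3))*(65/6) = (6 + 3)*(65/6) = 9*(65/6) = 195/2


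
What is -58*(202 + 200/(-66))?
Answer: -380828/33 ≈ -11540.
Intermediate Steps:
-58*(202 + 200/(-66)) = -58*(202 + 200*(-1/66)) = -58*(202 - 100/33) = -58*6566/33 = -380828/33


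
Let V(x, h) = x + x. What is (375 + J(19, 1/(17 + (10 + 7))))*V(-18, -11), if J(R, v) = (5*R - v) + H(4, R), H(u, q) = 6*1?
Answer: -291294/17 ≈ -17135.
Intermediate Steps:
H(u, q) = 6
V(x, h) = 2*x
J(R, v) = 6 - v + 5*R (J(R, v) = (5*R - v) + 6 = (-v + 5*R) + 6 = 6 - v + 5*R)
(375 + J(19, 1/(17 + (10 + 7))))*V(-18, -11) = (375 + (6 - 1/(17 + (10 + 7)) + 5*19))*(2*(-18)) = (375 + (6 - 1/(17 + 17) + 95))*(-36) = (375 + (6 - 1/34 + 95))*(-36) = (375 + 3433/34)*(-36) = (16183/34)*(-36) = -291294/17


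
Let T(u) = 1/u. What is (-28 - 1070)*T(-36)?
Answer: 61/2 ≈ 30.500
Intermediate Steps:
(-28 - 1070)*T(-36) = (-28 - 1070)/(-36) = -1098*(-1/36) = 61/2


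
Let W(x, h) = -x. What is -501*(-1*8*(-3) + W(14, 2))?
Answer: -5010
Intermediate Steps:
-501*(-1*8*(-3) + W(14, 2)) = -501*(-1*8*(-3) - 1*14) = -501*(-8*(-3) - 14) = -501*(24 - 14) = -501*10 = -5010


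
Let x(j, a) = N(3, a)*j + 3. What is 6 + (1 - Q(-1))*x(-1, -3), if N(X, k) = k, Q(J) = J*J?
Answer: 6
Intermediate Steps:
Q(J) = J**2
x(j, a) = 3 + a*j (x(j, a) = a*j + 3 = 3 + a*j)
6 + (1 - Q(-1))*x(-1, -3) = 6 + (1 - 1*(-1)**2)*(3 - 3*(-1)) = 6 + (1 - 1*1)*(3 + 3) = 6 + (1 - 1)*6 = 6 + 0*6 = 6 + 0 = 6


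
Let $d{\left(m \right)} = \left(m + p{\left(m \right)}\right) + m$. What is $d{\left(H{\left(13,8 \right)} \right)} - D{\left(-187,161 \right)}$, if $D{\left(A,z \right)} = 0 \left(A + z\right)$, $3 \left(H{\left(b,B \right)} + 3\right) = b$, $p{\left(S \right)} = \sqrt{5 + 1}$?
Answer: $\frac{8}{3} + \sqrt{6} \approx 5.1162$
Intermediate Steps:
$p{\left(S \right)} = \sqrt{6}$
$H{\left(b,B \right)} = -3 + \frac{b}{3}$
$D{\left(A,z \right)} = 0$
$d{\left(m \right)} = \sqrt{6} + 2 m$ ($d{\left(m \right)} = \left(m + \sqrt{6}\right) + m = \sqrt{6} + 2 m$)
$d{\left(H{\left(13,8 \right)} \right)} - D{\left(-187,161 \right)} = \left(\sqrt{6} + 2 \left(-3 + \frac{1}{3} \cdot 13\right)\right) - 0 = \left(\sqrt{6} + 2 \left(-3 + \frac{13}{3}\right)\right) + 0 = \left(\sqrt{6} + 2 \cdot \frac{4}{3}\right) + 0 = \left(\sqrt{6} + \frac{8}{3}\right) + 0 = \left(\frac{8}{3} + \sqrt{6}\right) + 0 = \frac{8}{3} + \sqrt{6}$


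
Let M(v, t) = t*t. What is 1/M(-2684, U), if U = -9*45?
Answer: 1/164025 ≈ 6.0966e-6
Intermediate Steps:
U = -405
M(v, t) = t²
1/M(-2684, U) = 1/((-405)²) = 1/164025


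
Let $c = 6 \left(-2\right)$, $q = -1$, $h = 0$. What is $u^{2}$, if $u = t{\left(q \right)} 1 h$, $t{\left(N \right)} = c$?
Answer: $0$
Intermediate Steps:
$c = -12$
$t{\left(N \right)} = -12$
$u = 0$ ($u = \left(-12\right) 1 \cdot 0 = \left(-12\right) 0 = 0$)
$u^{2} = 0^{2} = 0$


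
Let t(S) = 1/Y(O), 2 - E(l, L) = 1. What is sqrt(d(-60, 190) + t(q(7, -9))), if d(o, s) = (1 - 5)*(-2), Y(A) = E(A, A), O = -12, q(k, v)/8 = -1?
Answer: 3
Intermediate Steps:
q(k, v) = -8 (q(k, v) = 8*(-1) = -8)
E(l, L) = 1 (E(l, L) = 2 - 1*1 = 2 - 1 = 1)
Y(A) = 1
d(o, s) = 8 (d(o, s) = -4*(-2) = 8)
t(S) = 1 (t(S) = 1/1 = 1)
sqrt(d(-60, 190) + t(q(7, -9))) = sqrt(8 + 1) = sqrt(9) = 3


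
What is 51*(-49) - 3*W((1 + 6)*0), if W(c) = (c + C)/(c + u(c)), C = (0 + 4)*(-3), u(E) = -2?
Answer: -2517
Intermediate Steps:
C = -12 (C = 4*(-3) = -12)
W(c) = (-12 + c)/(-2 + c) (W(c) = (c - 12)/(c - 2) = (-12 + c)/(-2 + c))
51*(-49) - 3*W((1 + 6)*0) = 51*(-49) - 3*(-12 + (1 + 6)*0)/(-2 + (1 + 6)*0) = -2499 - 3*(-12 + 7*0)/(-2 + 7*0) = -2499 - 3*(-12 + 0)/(-2 + 0) = -2499 - 3*(-12)/(-2) = -2499 - (-3)*(-12)/2 = -2499 - 3*6 = -2499 - 18 = -2517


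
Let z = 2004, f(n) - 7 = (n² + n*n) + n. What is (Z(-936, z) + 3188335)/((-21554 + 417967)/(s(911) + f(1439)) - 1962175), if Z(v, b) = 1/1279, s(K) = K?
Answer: -8448958498565167/5199683950900474 ≈ -1.6249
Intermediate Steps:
f(n) = 7 + n + 2*n² (f(n) = 7 + ((n² + n*n) + n) = 7 + ((n² + n²) + n) = 7 + (2*n² + n) = 7 + (n + 2*n²) = 7 + n + 2*n²)
Z(v, b) = 1/1279
(Z(-936, z) + 3188335)/((-21554 + 417967)/(s(911) + f(1439)) - 1962175) = (1/1279 + 3188335)/((-21554 + 417967)/(911 + (7 + 1439 + 2*1439²)) - 1962175) = 4077880466/(1279*(396413/(911 + (7 + 1439 + 2*2070721)) - 1962175)) = 4077880466/(1279*(396413/(911 + (7 + 1439 + 4141442)) - 1962175)) = 4077880466/(1279*(396413/(911 + 4142888) - 1962175)) = 4077880466/(1279*(396413/4143799 - 1962175)) = 4077880466/(1279*(-8130858406412/4143799)) = (4077880466/1279)*(-4143799/8130858406412) = -8448958498565167/5199683950900474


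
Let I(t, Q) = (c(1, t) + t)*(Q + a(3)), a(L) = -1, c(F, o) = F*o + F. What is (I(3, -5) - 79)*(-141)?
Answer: 17061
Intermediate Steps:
c(F, o) = F + F*o
I(t, Q) = (1 + 2*t)*(-1 + Q) (I(t, Q) = (1*(1 + t) + t)*(Q - 1) = ((1 + t) + t)*(-1 + Q) = (1 + 2*t)*(-1 + Q))
(I(3, -5) - 79)*(-141) = ((-1 - 5 - 2*3 + 2*(-5)*3) - 79)*(-141) = ((-1 - 5 - 6 - 30) - 79)*(-141) = (-42 - 79)*(-141) = -121*(-141) = 17061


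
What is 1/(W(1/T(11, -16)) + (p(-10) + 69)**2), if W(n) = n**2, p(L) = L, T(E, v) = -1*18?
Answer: 324/1127845 ≈ 0.00028727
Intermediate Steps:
T(E, v) = -18
1/(W(1/T(11, -16)) + (p(-10) + 69)**2) = 1/((1/(-18))**2 + (-10 + 69)**2) = 1/((-1/18)**2 + 59**2) = 1/(1/324 + 3481) = 1/(1127845/324) = 324/1127845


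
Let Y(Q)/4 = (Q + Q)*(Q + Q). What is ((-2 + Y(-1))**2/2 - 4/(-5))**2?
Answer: 244036/25 ≈ 9761.4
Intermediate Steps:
Y(Q) = 16*Q**2 (Y(Q) = 4*((Q + Q)*(Q + Q)) = 4*((2*Q)*(2*Q)) = 4*(4*Q**2) = 16*Q**2)
((-2 + Y(-1))**2/2 - 4/(-5))**2 = ((-2 + 16*(-1)**2)**2/2 - 4/(-5))**2 = ((-2 + 16*1)**2*(1/2) - 4*(-1/5))**2 = ((-2 + 16)**2*(1/2) + 4/5)**2 = (14**2*(1/2) + 4/5)**2 = (196*(1/2) + 4/5)**2 = (98 + 4/5)**2 = (494/5)**2 = 244036/25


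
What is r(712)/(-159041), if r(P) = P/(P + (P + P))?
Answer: -1/477123 ≈ -2.0959e-6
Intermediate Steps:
r(P) = ⅓ (r(P) = P/(P + 2*P) = P/((3*P)) = (1/(3*P))*P = ⅓)
r(712)/(-159041) = (⅓)/(-159041) = (⅓)*(-1/159041) = -1/477123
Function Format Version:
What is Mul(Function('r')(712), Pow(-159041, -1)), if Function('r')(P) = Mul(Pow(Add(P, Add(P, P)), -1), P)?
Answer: Rational(-1, 477123) ≈ -2.0959e-6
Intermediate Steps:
Function('r')(P) = Rational(1, 3) (Function('r')(P) = Mul(Pow(Add(P, Mul(2, P)), -1), P) = Mul(Pow(Mul(3, P), -1), P) = Mul(Mul(Rational(1, 3), Pow(P, -1)), P) = Rational(1, 3))
Mul(Function('r')(712), Pow(-159041, -1)) = Mul(Rational(1, 3), Pow(-159041, -1)) = Mul(Rational(1, 3), Rational(-1, 159041)) = Rational(-1, 477123)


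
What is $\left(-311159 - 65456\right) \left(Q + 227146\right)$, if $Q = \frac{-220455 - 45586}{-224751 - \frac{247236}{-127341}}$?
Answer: $- \frac{163222433281675505651}{1907984657} \approx -8.5547 \cdot 10^{10}$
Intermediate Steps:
$Q = \frac{11292642327}{9539923285}$ ($Q = - \frac{266041}{-224751 - - \frac{82412}{42447}} = - \frac{266041}{-224751 + \frac{82412}{42447}} = - \frac{266041}{- \frac{9539923285}{42447}} = \left(-266041\right) \left(- \frac{42447}{9539923285}\right) = \frac{11292642327}{9539923285} \approx 1.1837$)
$\left(-311159 - 65456\right) \left(Q + 227146\right) = \left(-311159 - 65456\right) \left(\frac{11292642327}{9539923285} + 227146\right) = \left(-376615\right) \frac{2166966707136937}{9539923285} = - \frac{163222433281675505651}{1907984657}$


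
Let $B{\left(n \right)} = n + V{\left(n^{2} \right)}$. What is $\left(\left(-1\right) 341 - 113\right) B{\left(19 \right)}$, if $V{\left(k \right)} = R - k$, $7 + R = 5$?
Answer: $156176$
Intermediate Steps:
$R = -2$ ($R = -7 + 5 = -2$)
$V{\left(k \right)} = -2 - k$
$B{\left(n \right)} = -2 + n - n^{2}$ ($B{\left(n \right)} = n - \left(2 + n^{2}\right) = -2 + n - n^{2}$)
$\left(\left(-1\right) 341 - 113\right) B{\left(19 \right)} = \left(\left(-1\right) 341 - 113\right) \left(-2 + 19 - 19^{2}\right) = \left(-341 - 113\right) \left(-2 + 19 - 361\right) = - 454 \left(-2 + 19 - 361\right) = \left(-454\right) \left(-344\right) = 156176$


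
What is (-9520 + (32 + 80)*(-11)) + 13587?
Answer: 2835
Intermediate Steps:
(-9520 + (32 + 80)*(-11)) + 13587 = (-9520 + 112*(-11)) + 13587 = (-9520 - 1232) + 13587 = -10752 + 13587 = 2835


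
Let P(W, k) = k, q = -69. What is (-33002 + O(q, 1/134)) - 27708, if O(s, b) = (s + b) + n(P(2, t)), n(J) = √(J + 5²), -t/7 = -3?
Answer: -8144385/134 + √46 ≈ -60772.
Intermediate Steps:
t = 21 (t = -7*(-3) = 21)
n(J) = √(25 + J) (n(J) = √(J + 25) = √(25 + J))
O(s, b) = b + s + √46 (O(s, b) = (s + b) + √(25 + 21) = (b + s) + √46 = b + s + √46)
(-33002 + O(q, 1/134)) - 27708 = (-33002 + (1/134 - 69 + √46)) - 27708 = (-33002 + (-9245/134 + √46)) - 27708 = (-4431513/134 + √46) - 27708 = -8144385/134 + √46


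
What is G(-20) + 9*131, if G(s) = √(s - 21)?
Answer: 1179 + I*√41 ≈ 1179.0 + 6.4031*I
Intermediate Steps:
G(s) = √(-21 + s)
G(-20) + 9*131 = √(-21 - 20) + 9*131 = √(-41) + 1179 = I*√41 + 1179 = 1179 + I*√41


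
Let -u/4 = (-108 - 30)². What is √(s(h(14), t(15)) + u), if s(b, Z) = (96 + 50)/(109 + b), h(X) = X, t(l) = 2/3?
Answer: I*√1152448746/123 ≈ 276.0*I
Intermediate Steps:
t(l) = ⅔ (t(l) = 2*(⅓) = ⅔)
s(b, Z) = 146/(109 + b)
u = -76176 (u = -4*(-108 - 30)² = -4*(-138)² = -4*19044 = -76176)
√(s(h(14), t(15)) + u) = √(146/(109 + 14) - 76176) = √(146/123 - 76176) = √(-9369502/123) = I*√1152448746/123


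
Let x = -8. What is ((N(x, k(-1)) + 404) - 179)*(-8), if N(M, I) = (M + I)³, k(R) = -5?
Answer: 15776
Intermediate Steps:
N(M, I) = (I + M)³
((N(x, k(-1)) + 404) - 179)*(-8) = (((-5 - 8)³ + 404) - 179)*(-8) = (((-13)³ + 404) - 179)*(-8) = ((-2197 + 404) - 179)*(-8) = (-1793 - 179)*(-8) = -1972*(-8) = 15776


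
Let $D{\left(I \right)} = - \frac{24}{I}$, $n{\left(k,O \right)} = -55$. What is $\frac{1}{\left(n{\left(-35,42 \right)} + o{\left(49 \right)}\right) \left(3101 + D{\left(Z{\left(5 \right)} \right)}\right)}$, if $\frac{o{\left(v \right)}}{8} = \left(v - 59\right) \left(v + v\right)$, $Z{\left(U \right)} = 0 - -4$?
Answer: $- \frac{1}{24435025} \approx -4.0925 \cdot 10^{-8}$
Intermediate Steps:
$Z{\left(U \right)} = 4$ ($Z{\left(U \right)} = 0 + 4 = 4$)
$o{\left(v \right)} = 16 v \left(-59 + v\right)$ ($o{\left(v \right)} = 8 \left(v - 59\right) \left(v + v\right) = 8 \left(-59 + v\right) 2 v = 8 \cdot 2 v \left(-59 + v\right) = 16 v \left(-59 + v\right)$)
$\frac{1}{\left(n{\left(-35,42 \right)} + o{\left(49 \right)}\right) \left(3101 + D{\left(Z{\left(5 \right)} \right)}\right)} = \frac{1}{\left(-55 + 16 \cdot 49 \left(-59 + 49\right)\right) \left(3101 - \frac{24}{4}\right)} = \frac{1}{\left(-55 + 16 \cdot 49 \left(-10\right)\right) \left(3101 - 6\right)} = \frac{1}{\left(-55 - 7840\right) \left(3101 - 6\right)} = \frac{1}{\left(-7895\right) 3095} = \frac{1}{-24435025} = - \frac{1}{24435025}$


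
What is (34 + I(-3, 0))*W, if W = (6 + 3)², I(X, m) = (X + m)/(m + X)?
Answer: 2835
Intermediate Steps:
I(X, m) = 1 (I(X, m) = (X + m)/(X + m) = 1)
W = 81 (W = 9² = 81)
(34 + I(-3, 0))*W = (34 + 1)*81 = 35*81 = 2835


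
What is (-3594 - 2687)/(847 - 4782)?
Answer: 6281/3935 ≈ 1.5962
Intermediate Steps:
(-3594 - 2687)/(847 - 4782) = -6281/(-3935) = -6281*(-1/3935) = 6281/3935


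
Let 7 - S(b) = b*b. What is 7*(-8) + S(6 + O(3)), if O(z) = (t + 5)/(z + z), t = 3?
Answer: -925/9 ≈ -102.78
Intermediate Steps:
O(z) = 4/z (O(z) = (3 + 5)/(z + z) = 8/((2*z)) = 8*(1/(2*z)) = 4/z)
S(b) = 7 - b**2 (S(b) = 7 - b*b = 7 - b**2)
7*(-8) + S(6 + O(3)) = 7*(-8) + (7 - (6 + 4/3)**2) = -56 + (7 - (6 + 4*(1/3))**2) = -56 + (7 - (6 + 4/3)**2) = -56 + (7 - (22/3)**2) = -56 + (7 - 1*484/9) = -56 + (7 - 484/9) = -56 - 421/9 = -925/9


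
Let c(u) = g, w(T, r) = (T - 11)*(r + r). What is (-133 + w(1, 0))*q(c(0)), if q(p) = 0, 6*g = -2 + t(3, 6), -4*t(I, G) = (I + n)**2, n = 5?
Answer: 0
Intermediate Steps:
w(T, r) = 2*r*(-11 + T) (w(T, r) = (-11 + T)*(2*r) = 2*r*(-11 + T))
t(I, G) = -(5 + I)**2/4 (t(I, G) = -(I + 5)**2/4 = -(5 + I)**2/4)
g = -3 (g = (-2 - (5 + 3)**2/4)/6 = (-2 - 1/4*8**2)/6 = (-2 - 1/4*64)/6 = (-2 - 16)/6 = (1/6)*(-18) = -3)
c(u) = -3
(-133 + w(1, 0))*q(c(0)) = (-133 + 2*0*(-11 + 1))*0 = (-133 + 2*0*(-10))*0 = (-133 + 0)*0 = -133*0 = 0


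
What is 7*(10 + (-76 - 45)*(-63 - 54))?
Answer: 99169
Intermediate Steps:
7*(10 + (-76 - 45)*(-63 - 54)) = 7*(10 - 121*(-117)) = 7*(10 + 14157) = 7*14167 = 99169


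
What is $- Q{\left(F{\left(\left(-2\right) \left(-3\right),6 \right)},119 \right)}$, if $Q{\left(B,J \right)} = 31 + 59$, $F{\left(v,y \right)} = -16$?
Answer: $-90$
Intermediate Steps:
$Q{\left(B,J \right)} = 90$
$- Q{\left(F{\left(\left(-2\right) \left(-3\right),6 \right)},119 \right)} = \left(-1\right) 90 = -90$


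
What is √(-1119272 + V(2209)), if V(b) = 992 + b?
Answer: I*√1116071 ≈ 1056.4*I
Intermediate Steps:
√(-1119272 + V(2209)) = √(-1119272 + (992 + 2209)) = √(-1119272 + 3201) = √(-1116071) = I*√1116071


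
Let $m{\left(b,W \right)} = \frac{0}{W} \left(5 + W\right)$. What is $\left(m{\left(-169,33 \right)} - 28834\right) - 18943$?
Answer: $-47777$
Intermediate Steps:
$m{\left(b,W \right)} = 0$ ($m{\left(b,W \right)} = 0 \left(5 + W\right) = 0$)
$\left(m{\left(-169,33 \right)} - 28834\right) - 18943 = \left(0 - 28834\right) - 18943 = -28834 - 18943 = -47777$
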